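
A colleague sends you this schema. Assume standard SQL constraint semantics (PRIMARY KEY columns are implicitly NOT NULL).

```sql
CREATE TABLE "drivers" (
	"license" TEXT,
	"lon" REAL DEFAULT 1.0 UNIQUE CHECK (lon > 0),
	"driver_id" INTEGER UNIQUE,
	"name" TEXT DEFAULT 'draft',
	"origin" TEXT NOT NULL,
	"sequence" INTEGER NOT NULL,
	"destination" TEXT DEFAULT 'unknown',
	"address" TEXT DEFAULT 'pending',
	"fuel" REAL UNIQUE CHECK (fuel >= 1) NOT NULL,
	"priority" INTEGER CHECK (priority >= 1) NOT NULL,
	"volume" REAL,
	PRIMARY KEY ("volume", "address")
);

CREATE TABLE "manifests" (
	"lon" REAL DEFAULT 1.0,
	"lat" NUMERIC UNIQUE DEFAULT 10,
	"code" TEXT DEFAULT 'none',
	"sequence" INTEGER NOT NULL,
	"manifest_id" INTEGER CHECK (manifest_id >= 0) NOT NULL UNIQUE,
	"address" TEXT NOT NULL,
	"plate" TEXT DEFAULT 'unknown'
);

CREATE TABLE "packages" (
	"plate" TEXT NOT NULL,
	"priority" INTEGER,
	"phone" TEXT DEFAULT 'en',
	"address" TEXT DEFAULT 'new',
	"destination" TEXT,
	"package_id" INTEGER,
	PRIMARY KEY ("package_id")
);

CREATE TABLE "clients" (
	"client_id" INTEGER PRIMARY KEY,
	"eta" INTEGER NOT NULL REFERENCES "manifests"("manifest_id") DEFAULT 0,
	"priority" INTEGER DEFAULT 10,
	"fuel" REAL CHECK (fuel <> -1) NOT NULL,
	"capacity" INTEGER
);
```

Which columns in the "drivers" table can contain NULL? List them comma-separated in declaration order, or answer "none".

license, lon, driver_id, name, destination

- license: no NOT NULL constraint applies → nullable.
- lon: CHECK does not forbid NULL (a CHECK constraint passes when its expression is NULL) → nullable.
- driver_id: UNIQUE does not imply NOT NULL → nullable.
- name: DEFAULT only fills an omitted column; an explicit NULL is still allowed → nullable.
- origin: declared NOT NULL → not nullable.
- sequence: declared NOT NULL → not nullable.
- destination: DEFAULT only fills an omitted column; an explicit NULL is still allowed → nullable.
- address: part of the PRIMARY KEY, which implies NOT NULL → not nullable.
- fuel: declared NOT NULL → not nullable.
- priority: declared NOT NULL → not nullable.
- volume: part of the PRIMARY KEY, which implies NOT NULL → not nullable.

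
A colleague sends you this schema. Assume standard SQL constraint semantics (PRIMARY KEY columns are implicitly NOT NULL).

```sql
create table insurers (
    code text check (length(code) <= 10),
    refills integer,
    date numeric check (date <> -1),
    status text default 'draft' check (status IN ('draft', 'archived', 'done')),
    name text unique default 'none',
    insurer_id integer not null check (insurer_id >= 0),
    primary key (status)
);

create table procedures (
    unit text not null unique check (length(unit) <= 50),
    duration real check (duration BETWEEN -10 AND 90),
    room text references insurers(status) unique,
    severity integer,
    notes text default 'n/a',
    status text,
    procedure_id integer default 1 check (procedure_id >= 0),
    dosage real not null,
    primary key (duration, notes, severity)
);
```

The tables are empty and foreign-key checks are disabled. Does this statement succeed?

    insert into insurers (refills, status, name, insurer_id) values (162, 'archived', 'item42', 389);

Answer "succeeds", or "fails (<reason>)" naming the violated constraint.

NOT NULL columns: insurer_id is supplied; status is supplied.
CHECK constraints: 'archived' satisfies (status IN ('draft', 'archived', 'done')); 389 satisfies (insurer_id >= 0).
No constraint is violated.

succeeds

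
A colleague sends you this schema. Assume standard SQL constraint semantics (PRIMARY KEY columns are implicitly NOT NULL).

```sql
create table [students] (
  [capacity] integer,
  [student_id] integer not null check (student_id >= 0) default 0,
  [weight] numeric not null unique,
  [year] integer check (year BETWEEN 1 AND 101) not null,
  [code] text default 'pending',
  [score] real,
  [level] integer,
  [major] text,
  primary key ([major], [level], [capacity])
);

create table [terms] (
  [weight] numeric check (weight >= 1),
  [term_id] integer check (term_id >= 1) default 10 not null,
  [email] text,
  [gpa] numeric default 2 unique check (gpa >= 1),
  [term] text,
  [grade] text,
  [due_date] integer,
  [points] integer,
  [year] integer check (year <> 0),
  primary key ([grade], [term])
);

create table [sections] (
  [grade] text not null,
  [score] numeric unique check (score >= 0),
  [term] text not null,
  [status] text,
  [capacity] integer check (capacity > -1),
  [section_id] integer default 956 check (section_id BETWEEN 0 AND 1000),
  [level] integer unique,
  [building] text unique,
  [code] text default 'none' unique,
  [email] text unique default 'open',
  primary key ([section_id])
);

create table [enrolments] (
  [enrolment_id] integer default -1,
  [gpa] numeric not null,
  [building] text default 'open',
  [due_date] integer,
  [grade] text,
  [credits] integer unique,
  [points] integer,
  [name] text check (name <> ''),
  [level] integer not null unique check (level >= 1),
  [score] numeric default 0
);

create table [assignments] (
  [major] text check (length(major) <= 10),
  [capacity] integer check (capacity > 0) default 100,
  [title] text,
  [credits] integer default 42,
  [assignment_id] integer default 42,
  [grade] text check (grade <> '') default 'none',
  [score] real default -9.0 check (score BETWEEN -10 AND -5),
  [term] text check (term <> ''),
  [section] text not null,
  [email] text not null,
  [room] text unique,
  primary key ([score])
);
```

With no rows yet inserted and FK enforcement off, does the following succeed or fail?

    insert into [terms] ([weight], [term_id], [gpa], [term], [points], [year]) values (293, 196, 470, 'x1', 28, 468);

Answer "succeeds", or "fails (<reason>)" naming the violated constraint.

fails (NOT NULL on grade)

grade is omitted from the column list and has no DEFAULT, so it would receive NULL.
But grade is part of the PRIMARY KEY (implied NOT NULL).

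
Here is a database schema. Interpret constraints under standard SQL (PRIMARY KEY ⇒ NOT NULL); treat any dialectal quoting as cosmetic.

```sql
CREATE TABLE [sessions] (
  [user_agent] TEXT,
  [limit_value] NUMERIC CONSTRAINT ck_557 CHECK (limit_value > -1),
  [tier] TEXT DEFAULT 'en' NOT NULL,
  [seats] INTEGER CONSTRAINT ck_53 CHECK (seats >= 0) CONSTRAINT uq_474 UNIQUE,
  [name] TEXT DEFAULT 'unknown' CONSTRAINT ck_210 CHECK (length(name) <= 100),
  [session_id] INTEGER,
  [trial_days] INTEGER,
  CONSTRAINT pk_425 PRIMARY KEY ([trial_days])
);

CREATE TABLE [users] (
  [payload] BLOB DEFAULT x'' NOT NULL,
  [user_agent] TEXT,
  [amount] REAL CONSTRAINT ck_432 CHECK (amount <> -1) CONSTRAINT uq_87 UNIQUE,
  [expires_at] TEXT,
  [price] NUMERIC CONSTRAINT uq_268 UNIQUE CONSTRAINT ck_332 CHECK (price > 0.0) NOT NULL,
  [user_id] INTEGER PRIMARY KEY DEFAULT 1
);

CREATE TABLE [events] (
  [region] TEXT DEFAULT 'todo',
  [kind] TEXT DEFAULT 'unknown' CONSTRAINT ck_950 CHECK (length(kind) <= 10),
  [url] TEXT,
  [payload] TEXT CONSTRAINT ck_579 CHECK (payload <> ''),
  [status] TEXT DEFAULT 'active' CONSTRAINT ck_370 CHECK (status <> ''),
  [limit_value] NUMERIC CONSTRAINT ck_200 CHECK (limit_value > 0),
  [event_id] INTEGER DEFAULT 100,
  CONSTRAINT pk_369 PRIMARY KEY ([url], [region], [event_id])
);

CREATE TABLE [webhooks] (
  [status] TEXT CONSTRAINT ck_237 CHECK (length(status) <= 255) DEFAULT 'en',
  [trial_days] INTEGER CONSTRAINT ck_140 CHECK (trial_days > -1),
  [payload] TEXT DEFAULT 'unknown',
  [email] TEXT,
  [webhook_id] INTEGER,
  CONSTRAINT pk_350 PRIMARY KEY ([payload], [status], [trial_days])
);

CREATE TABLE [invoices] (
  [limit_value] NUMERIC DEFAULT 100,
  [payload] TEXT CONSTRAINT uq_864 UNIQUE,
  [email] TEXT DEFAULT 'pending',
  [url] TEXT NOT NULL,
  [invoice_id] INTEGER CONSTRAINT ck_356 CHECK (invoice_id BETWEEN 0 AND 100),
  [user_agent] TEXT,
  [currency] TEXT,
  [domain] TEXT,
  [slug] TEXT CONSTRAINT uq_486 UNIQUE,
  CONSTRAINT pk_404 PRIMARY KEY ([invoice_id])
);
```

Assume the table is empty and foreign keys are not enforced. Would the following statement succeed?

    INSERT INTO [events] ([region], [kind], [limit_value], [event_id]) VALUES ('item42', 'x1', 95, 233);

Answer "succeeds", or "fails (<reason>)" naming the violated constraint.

fails (NOT NULL on url)

url is omitted from the column list and has no DEFAULT, so it would receive NULL.
But url is part of the PRIMARY KEY (implied NOT NULL).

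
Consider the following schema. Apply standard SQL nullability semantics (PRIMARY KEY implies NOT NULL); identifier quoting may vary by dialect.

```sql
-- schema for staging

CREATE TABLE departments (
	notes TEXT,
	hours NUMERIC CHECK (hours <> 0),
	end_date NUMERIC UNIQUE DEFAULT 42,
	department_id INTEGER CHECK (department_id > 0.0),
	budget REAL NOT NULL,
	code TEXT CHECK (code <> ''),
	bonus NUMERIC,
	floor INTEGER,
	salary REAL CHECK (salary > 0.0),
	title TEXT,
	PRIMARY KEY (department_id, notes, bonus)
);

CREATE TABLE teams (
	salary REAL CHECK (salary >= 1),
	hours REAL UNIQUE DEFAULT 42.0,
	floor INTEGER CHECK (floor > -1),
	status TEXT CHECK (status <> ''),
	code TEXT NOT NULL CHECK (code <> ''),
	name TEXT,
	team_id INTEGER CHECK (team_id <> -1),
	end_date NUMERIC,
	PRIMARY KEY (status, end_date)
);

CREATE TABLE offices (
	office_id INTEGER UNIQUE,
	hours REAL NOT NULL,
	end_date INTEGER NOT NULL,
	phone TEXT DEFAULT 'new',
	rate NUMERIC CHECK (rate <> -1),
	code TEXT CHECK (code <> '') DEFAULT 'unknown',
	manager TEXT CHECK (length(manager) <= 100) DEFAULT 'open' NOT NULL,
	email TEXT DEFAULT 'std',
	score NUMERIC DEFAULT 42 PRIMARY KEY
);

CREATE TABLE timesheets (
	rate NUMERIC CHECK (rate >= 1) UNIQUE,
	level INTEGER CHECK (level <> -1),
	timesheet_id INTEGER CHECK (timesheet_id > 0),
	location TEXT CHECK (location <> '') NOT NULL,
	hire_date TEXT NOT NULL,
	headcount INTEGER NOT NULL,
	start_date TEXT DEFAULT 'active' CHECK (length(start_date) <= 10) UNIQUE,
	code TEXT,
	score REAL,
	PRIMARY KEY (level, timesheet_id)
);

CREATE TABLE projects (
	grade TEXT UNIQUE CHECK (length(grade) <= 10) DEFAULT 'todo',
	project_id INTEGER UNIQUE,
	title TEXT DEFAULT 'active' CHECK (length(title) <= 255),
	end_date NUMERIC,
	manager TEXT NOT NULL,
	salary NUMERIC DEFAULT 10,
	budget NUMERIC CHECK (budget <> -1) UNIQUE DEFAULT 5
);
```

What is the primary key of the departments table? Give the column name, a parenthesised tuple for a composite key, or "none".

(department_id, notes, bonus)

A table-level PRIMARY KEY clause names 3 columns: department_id, notes, bonus.
This is a composite key — the combination is unique, not each column individually.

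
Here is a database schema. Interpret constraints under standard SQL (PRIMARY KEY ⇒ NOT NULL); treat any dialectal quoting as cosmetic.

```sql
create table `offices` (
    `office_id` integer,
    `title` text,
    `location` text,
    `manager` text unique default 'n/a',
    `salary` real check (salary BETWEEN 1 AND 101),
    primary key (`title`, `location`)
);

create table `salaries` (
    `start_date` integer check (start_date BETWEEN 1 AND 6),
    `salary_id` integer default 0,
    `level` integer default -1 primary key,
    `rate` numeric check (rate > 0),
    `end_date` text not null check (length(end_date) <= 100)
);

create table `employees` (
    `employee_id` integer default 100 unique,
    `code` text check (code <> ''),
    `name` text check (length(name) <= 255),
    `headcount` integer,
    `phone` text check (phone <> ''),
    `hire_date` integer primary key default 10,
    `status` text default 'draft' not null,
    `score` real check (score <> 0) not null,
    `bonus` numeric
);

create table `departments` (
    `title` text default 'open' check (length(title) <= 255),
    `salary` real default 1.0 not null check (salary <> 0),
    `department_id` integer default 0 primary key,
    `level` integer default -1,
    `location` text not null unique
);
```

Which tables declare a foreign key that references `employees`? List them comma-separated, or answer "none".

No REFERENCES clause anywhere in the schema names employees.

none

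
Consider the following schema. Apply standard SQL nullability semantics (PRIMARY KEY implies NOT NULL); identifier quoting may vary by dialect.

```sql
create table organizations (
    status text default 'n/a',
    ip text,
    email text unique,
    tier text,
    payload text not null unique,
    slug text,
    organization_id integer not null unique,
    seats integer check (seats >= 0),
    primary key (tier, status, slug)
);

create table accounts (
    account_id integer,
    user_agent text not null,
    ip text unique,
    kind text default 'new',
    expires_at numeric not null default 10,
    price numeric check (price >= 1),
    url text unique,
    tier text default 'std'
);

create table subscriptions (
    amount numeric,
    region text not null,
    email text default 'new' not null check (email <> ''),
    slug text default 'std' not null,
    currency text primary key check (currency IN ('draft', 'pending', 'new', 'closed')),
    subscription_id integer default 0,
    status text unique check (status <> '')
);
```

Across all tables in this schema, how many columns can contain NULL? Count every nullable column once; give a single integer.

12

organizations: 3 nullable (ip, email, seats — PK (tier, status, slug) and explicit NOT NULL columns excluded).
accounts: 6 nullable (account_id, ip, kind, price, url, tier — PK none and explicit NOT NULL columns excluded).
subscriptions: 3 nullable (amount, subscription_id, status — PK (currency) and explicit NOT NULL columns excluded).
Total: 3 + 6 + 3 = 12.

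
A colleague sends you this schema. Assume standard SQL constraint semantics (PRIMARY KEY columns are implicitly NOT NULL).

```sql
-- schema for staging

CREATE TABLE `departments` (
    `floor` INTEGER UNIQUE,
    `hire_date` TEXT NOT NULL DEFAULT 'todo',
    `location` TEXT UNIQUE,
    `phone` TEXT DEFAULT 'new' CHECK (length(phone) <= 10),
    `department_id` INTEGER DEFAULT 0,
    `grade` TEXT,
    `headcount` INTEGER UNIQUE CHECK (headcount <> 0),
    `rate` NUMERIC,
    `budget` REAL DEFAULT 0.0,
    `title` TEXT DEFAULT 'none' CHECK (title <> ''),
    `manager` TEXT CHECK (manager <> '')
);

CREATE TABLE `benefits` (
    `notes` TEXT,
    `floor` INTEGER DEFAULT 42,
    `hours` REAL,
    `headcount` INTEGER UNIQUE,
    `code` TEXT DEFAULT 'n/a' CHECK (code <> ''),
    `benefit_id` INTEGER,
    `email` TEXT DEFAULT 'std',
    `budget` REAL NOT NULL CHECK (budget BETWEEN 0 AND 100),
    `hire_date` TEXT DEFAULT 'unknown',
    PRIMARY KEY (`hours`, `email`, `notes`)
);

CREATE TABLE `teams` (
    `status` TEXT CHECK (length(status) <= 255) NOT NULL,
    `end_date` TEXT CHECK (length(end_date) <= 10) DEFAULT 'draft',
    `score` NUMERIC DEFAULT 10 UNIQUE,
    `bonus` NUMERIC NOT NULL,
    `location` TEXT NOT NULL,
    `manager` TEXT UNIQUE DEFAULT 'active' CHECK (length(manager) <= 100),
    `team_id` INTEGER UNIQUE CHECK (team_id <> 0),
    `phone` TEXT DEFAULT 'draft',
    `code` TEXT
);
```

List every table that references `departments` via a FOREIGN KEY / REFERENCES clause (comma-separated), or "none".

none

No REFERENCES clause anywhere in the schema names departments.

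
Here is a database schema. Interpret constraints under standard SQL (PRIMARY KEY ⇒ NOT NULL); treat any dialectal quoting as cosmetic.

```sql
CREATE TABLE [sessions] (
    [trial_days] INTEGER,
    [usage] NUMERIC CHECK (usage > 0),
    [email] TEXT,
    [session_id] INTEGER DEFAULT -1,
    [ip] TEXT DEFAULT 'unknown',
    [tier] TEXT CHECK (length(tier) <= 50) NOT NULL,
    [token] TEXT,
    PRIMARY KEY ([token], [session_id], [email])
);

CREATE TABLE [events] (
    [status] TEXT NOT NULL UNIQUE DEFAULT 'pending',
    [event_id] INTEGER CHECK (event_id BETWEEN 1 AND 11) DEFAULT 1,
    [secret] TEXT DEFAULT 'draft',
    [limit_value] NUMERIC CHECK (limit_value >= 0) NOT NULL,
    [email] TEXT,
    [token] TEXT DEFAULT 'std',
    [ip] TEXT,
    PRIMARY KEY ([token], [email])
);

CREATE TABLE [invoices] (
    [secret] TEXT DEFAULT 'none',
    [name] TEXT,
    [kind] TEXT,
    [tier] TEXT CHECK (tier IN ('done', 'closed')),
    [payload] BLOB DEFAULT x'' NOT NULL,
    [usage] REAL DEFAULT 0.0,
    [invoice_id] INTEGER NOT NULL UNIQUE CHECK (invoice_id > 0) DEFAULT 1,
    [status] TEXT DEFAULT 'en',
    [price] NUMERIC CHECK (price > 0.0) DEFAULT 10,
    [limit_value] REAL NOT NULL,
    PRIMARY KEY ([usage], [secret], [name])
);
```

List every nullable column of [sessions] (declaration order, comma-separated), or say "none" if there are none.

trial_days, usage, ip

- trial_days: no NOT NULL constraint applies → nullable.
- usage: CHECK does not forbid NULL (a CHECK constraint passes when its expression is NULL) → nullable.
- email: part of the PRIMARY KEY, which implies NOT NULL → not nullable.
- session_id: part of the PRIMARY KEY, which implies NOT NULL → not nullable.
- ip: DEFAULT only fills an omitted column; an explicit NULL is still allowed → nullable.
- tier: declared NOT NULL → not nullable.
- token: part of the PRIMARY KEY, which implies NOT NULL → not nullable.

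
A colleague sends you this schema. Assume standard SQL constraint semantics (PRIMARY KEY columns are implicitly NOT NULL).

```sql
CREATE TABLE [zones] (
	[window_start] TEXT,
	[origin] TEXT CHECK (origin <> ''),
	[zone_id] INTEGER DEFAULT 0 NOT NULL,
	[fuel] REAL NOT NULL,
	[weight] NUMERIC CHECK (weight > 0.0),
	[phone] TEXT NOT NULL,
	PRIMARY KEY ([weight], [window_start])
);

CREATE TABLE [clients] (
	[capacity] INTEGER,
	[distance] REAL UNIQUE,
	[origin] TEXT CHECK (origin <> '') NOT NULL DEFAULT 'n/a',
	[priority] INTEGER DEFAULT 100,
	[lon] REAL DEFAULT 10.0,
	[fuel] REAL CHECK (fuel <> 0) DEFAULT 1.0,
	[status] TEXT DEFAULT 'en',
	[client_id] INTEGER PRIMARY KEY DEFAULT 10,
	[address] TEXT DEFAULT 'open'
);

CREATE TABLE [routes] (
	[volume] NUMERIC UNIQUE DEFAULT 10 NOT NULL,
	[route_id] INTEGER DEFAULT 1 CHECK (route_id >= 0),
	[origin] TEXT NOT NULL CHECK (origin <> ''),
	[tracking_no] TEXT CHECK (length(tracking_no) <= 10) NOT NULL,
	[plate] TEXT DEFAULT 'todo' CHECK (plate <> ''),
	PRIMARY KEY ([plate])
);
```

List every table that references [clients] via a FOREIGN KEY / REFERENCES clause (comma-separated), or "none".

No REFERENCES clause anywhere in the schema names clients.

none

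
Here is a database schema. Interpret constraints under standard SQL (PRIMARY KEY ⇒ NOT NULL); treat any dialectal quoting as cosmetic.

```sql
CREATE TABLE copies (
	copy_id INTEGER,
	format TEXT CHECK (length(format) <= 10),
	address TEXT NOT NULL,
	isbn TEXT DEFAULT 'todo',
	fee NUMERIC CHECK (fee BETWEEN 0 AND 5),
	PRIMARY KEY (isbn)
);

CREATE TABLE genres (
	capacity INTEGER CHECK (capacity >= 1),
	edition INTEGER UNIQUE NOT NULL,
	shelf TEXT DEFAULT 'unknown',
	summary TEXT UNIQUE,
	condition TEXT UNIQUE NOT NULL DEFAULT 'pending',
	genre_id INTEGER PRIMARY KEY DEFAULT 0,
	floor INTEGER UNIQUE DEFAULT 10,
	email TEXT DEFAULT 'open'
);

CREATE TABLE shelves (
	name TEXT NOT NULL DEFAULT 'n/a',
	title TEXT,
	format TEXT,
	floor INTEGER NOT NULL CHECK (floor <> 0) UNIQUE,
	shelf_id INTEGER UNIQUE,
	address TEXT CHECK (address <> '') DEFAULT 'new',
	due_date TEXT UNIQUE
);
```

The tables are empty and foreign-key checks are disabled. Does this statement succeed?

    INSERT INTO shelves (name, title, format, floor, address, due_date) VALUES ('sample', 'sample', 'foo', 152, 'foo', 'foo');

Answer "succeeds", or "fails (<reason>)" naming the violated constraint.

succeeds

NOT NULL columns: floor is supplied; name is supplied.
CHECK constraints: 152 satisfies (floor <> 0); 'foo' satisfies (address <> '').
No constraint is violated.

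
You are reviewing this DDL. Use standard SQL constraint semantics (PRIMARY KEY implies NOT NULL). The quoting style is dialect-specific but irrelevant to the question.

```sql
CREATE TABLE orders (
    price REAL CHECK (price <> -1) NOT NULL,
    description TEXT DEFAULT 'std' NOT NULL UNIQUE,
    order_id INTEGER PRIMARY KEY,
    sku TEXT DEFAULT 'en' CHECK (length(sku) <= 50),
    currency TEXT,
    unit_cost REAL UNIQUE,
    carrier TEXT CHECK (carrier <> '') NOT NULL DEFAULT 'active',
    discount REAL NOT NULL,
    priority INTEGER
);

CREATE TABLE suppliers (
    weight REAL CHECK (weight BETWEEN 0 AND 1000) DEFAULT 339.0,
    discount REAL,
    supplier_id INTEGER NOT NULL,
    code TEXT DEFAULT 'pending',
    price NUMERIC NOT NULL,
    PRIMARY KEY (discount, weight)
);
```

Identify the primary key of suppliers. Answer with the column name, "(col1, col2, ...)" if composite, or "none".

A table-level PRIMARY KEY clause names 2 columns: discount, weight.
This is a composite key — the combination is unique, not each column individually.

(discount, weight)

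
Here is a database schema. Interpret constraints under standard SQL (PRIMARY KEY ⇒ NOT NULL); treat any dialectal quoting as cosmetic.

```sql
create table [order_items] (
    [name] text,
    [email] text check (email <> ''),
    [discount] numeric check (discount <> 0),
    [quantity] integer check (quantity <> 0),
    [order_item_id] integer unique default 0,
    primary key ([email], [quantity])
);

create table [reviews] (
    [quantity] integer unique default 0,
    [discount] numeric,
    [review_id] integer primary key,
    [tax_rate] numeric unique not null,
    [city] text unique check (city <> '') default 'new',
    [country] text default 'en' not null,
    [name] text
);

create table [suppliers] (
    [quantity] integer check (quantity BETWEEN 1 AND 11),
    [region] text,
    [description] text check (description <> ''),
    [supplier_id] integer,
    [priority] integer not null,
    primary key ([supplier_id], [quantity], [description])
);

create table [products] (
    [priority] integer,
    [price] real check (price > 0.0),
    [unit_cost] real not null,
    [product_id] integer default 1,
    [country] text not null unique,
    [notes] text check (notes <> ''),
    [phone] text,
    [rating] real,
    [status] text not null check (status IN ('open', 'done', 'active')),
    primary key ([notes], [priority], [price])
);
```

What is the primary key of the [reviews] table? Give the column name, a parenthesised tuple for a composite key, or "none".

review_id

review_id is declared PRIMARY KEY inline on the column.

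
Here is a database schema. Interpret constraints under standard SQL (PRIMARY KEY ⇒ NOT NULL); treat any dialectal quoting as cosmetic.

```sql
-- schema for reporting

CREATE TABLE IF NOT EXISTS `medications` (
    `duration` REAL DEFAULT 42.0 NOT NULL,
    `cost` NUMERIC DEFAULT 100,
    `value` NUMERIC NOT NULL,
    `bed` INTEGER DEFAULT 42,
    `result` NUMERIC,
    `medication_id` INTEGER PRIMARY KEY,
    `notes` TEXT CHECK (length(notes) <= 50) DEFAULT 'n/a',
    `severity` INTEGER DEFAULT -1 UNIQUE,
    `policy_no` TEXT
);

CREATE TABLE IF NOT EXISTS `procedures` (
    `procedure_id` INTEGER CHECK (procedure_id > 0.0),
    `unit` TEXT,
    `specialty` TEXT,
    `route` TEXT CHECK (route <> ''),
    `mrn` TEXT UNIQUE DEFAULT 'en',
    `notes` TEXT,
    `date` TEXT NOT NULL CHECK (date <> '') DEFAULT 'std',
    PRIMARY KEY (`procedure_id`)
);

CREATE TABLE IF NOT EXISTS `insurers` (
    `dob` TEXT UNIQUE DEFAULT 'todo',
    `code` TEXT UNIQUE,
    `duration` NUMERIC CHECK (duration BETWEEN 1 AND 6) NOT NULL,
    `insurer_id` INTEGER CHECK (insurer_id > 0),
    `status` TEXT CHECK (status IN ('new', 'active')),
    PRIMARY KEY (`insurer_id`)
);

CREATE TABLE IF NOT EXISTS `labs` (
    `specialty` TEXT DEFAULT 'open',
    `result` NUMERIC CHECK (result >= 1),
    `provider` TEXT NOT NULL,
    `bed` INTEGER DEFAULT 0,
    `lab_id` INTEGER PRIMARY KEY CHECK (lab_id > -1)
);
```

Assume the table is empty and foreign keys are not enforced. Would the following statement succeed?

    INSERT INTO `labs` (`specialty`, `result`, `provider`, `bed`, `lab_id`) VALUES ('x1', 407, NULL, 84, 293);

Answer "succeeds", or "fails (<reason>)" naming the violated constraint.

fails (NOT NULL on provider)

provider is explicitly set to NULL, but provider is declared NOT NULL.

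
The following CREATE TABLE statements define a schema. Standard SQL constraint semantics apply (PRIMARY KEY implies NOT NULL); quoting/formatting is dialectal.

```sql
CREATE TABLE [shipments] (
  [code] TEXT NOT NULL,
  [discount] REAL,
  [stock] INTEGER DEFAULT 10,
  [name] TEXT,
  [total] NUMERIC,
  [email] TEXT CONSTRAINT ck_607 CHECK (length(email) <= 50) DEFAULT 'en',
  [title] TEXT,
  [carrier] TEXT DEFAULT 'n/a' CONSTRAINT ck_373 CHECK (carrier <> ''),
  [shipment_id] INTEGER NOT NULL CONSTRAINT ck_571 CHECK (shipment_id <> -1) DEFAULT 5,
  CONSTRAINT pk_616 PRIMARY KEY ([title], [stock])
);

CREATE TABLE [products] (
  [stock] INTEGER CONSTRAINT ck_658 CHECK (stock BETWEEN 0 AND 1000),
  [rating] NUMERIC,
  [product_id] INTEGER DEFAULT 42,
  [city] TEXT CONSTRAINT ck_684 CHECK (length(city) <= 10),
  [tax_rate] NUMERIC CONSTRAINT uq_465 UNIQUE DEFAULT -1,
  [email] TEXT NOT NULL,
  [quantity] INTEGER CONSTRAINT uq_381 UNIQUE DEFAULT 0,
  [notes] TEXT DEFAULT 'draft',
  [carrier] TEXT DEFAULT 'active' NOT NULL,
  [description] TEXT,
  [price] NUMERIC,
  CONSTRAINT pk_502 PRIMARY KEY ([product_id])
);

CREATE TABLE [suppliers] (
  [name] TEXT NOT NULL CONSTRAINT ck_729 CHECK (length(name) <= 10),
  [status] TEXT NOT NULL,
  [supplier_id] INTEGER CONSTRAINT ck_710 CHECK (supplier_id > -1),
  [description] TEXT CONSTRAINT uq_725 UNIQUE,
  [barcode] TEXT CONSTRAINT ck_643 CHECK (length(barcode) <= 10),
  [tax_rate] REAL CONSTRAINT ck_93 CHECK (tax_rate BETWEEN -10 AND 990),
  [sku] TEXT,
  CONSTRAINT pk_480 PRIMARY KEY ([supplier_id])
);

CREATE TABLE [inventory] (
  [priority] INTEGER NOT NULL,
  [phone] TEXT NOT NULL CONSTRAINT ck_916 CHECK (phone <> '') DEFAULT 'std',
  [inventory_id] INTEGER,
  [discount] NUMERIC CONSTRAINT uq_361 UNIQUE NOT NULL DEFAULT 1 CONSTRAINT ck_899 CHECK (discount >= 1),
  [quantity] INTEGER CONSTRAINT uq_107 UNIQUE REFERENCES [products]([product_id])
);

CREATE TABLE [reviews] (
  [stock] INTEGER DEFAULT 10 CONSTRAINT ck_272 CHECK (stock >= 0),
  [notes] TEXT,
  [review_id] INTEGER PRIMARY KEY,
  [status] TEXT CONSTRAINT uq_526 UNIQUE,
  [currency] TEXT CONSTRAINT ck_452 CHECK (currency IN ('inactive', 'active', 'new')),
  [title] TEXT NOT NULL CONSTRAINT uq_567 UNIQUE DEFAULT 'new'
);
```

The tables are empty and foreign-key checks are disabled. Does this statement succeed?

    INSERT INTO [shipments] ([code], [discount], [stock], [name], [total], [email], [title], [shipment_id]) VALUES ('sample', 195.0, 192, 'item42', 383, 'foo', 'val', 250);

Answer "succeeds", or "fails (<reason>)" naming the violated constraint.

NOT NULL columns: code is supplied; shipment_id is supplied; stock is supplied; title is supplied.
CHECK constraints: 'foo' satisfies (length(email) <= 50); 250 satisfies (shipment_id <> -1).
No constraint is violated.

succeeds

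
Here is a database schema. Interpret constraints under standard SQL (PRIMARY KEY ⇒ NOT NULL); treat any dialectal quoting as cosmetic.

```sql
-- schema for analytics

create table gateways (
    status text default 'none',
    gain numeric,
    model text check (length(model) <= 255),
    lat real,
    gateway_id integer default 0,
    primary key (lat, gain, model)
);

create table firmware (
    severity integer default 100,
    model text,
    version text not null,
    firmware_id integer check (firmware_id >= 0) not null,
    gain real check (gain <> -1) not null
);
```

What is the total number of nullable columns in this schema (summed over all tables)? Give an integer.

4

gateways: 2 nullable (status, gateway_id — PK (lat, gain, model) and explicit NOT NULL columns excluded).
firmware: 2 nullable (severity, model — PK none and explicit NOT NULL columns excluded).
Total: 2 + 2 = 4.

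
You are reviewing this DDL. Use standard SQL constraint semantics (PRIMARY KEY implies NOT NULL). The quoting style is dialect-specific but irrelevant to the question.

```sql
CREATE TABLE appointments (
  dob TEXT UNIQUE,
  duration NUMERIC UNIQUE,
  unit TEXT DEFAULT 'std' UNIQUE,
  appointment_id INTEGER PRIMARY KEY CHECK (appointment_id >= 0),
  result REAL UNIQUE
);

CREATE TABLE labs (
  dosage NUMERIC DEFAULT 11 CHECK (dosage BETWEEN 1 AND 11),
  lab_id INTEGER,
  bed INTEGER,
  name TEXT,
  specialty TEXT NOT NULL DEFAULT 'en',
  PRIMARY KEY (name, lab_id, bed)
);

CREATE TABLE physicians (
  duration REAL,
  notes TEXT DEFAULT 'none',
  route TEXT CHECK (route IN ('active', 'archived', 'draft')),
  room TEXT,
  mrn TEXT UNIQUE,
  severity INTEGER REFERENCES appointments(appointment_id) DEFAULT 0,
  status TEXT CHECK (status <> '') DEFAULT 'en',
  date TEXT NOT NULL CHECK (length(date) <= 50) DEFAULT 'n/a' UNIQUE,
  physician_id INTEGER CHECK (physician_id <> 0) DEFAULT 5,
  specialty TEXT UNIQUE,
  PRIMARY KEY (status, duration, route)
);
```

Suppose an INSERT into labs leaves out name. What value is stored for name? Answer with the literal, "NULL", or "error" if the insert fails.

name has no DEFAULT clause.
Omitting it would insert NULL, but it is part of the PRIMARY KEY, so the INSERT fails.

error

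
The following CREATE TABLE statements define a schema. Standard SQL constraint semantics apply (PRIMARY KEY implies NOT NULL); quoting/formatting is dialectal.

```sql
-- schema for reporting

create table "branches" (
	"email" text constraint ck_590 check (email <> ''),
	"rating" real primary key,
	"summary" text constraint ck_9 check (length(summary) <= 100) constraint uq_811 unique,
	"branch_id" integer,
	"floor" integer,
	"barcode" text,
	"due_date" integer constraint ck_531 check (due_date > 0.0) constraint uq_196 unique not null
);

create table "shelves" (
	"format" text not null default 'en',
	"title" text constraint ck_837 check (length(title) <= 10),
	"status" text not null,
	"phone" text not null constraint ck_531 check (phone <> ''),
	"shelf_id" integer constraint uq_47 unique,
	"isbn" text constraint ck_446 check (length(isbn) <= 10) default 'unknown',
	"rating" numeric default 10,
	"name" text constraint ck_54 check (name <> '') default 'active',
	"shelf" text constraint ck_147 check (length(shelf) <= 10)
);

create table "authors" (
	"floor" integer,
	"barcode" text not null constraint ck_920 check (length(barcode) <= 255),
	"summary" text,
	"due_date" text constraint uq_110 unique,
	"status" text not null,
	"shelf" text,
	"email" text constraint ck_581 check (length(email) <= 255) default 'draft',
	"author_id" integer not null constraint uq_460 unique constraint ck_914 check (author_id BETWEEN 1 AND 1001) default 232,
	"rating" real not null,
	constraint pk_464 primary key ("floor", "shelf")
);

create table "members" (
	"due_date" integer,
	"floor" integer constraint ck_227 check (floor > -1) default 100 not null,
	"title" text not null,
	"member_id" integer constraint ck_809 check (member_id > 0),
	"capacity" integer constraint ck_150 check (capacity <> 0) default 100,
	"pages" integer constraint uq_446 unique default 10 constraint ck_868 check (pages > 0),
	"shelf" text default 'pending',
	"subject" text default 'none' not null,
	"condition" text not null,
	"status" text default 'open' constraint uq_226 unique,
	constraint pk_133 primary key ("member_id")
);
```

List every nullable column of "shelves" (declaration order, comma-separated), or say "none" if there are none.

title, shelf_id, isbn, rating, name, shelf

- format: declared NOT NULL → not nullable.
- title: CHECK does not forbid NULL (a CHECK constraint passes when its expression is NULL) → nullable.
- status: declared NOT NULL → not nullable.
- phone: declared NOT NULL → not nullable.
- shelf_id: UNIQUE does not imply NOT NULL → nullable.
- isbn: CHECK does not forbid NULL (a CHECK constraint passes when its expression is NULL) → nullable.
- rating: DEFAULT only fills an omitted column; an explicit NULL is still allowed → nullable.
- name: CHECK does not forbid NULL (a CHECK constraint passes when its expression is NULL) → nullable.
- shelf: CHECK does not forbid NULL (a CHECK constraint passes when its expression is NULL) → nullable.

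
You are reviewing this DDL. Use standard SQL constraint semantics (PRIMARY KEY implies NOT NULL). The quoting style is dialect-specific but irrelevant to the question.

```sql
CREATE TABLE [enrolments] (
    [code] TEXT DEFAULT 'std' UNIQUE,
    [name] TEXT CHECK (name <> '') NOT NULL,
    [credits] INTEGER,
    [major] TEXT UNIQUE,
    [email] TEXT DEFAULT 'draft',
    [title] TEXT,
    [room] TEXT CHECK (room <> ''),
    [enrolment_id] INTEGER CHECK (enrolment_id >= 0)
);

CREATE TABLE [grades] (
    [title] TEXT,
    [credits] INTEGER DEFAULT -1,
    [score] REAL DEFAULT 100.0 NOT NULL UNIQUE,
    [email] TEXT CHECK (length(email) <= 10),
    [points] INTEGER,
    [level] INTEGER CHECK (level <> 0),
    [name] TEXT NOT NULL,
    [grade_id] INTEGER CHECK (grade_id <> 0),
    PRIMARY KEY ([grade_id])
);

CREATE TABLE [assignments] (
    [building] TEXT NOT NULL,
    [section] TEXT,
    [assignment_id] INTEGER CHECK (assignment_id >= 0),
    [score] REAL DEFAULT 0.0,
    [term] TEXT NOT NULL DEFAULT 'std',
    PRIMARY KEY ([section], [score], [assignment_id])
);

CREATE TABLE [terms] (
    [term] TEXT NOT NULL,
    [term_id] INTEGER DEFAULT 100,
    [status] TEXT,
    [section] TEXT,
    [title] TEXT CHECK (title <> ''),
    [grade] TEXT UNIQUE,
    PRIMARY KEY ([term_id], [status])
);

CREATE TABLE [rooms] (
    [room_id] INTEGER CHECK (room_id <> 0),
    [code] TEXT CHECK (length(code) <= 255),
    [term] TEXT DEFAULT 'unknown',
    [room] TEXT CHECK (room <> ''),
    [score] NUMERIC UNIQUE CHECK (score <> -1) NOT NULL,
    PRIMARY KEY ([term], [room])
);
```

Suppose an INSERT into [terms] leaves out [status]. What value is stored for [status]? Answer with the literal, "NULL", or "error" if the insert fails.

error

status has no DEFAULT clause.
Omitting it would insert NULL, but it is part of the PRIMARY KEY, so the INSERT fails.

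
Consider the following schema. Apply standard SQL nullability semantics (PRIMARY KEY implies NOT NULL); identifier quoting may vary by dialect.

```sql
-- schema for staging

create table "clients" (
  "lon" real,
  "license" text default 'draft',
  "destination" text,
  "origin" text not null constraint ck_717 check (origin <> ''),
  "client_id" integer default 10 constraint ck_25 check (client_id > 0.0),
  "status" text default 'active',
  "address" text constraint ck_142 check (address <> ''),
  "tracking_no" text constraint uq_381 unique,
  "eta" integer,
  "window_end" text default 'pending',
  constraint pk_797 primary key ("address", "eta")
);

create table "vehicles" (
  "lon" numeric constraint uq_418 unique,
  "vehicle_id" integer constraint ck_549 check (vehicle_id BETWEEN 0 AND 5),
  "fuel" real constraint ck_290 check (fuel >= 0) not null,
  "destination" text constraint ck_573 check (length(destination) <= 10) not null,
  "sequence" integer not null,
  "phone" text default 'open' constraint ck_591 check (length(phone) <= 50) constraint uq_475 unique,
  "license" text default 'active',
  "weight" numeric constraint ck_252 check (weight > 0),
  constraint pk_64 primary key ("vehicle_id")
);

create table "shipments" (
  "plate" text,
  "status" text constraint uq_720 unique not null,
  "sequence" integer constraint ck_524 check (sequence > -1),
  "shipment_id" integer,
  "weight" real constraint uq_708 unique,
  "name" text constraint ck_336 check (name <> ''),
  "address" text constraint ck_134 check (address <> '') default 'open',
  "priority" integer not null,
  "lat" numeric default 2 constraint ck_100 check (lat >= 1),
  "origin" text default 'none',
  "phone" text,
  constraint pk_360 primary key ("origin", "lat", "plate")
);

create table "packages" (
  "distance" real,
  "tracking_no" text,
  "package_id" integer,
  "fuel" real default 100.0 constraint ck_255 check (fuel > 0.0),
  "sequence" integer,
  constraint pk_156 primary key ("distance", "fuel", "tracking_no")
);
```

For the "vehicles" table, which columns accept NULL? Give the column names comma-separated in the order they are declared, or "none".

- lon: UNIQUE does not imply NOT NULL → nullable.
- vehicle_id: part of the PRIMARY KEY, which implies NOT NULL → not nullable.
- fuel: declared NOT NULL → not nullable.
- destination: declared NOT NULL → not nullable.
- sequence: declared NOT NULL → not nullable.
- phone: CHECK does not forbid NULL (a CHECK constraint passes when its expression is NULL) → nullable.
- license: DEFAULT only fills an omitted column; an explicit NULL is still allowed → nullable.
- weight: CHECK does not forbid NULL (a CHECK constraint passes when its expression is NULL) → nullable.

lon, phone, license, weight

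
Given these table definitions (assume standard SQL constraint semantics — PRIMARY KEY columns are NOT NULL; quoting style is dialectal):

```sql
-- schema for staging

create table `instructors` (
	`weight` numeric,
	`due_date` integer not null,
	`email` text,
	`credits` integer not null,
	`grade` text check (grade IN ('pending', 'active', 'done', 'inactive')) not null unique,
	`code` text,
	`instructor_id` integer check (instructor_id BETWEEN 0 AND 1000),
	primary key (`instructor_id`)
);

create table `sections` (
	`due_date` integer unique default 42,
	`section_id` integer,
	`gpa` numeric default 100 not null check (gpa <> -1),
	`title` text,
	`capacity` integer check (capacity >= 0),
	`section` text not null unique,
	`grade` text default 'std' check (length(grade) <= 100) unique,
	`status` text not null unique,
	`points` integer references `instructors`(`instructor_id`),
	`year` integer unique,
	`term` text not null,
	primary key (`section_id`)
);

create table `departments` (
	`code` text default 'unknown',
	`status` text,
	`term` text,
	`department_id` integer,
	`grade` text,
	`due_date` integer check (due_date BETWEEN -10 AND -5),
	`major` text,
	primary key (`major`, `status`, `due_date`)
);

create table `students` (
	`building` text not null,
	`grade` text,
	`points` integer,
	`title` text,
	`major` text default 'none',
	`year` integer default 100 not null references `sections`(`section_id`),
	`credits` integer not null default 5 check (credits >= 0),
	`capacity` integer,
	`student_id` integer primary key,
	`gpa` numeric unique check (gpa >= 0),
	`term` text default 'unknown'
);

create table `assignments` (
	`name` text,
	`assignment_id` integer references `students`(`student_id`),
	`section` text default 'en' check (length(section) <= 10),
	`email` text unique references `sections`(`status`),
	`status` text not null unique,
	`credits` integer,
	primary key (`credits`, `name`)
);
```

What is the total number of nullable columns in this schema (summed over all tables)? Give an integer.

23

instructors: 3 nullable (weight, email, code — PK (instructor_id) and explicit NOT NULL columns excluded).
sections: 6 nullable (due_date, title, capacity, grade, points, year — PK (section_id) and explicit NOT NULL columns excluded).
departments: 4 nullable (code, term, department_id, grade — PK (major, status, due_date) and explicit NOT NULL columns excluded).
students: 7 nullable (grade, points, title, major, capacity, gpa, term — PK (student_id) and explicit NOT NULL columns excluded).
assignments: 3 nullable (assignment_id, section, email — PK (credits, name) and explicit NOT NULL columns excluded).
Total: 3 + 6 + 4 + 7 + 3 = 23.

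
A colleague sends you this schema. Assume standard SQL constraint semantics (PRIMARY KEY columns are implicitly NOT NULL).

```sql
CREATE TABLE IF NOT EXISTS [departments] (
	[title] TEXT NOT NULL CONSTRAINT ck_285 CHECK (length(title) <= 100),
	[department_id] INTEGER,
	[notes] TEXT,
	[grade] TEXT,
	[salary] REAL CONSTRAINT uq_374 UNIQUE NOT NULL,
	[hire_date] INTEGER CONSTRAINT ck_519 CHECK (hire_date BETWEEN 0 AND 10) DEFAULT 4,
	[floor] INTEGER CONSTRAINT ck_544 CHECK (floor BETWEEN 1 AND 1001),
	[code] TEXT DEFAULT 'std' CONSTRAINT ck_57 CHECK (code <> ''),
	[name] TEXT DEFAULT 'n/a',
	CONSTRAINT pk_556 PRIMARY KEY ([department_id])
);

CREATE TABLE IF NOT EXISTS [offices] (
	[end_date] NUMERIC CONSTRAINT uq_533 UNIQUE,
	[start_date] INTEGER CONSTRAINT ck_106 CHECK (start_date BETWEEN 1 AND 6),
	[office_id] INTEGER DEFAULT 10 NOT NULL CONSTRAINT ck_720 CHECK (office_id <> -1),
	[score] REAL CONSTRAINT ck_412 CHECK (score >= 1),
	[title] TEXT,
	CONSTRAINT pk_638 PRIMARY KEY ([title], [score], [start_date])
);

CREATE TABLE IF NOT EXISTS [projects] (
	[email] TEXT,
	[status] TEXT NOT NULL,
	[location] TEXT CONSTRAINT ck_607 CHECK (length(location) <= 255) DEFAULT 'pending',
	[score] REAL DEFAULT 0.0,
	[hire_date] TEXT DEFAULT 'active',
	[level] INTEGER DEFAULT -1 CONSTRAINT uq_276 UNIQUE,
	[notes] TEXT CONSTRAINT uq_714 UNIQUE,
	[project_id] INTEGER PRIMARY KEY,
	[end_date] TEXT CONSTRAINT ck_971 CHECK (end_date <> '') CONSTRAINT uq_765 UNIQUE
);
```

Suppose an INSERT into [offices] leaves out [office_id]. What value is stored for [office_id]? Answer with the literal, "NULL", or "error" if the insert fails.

office_id has an explicit DEFAULT 10.
When the column is omitted from an INSERT, that default is used.

10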